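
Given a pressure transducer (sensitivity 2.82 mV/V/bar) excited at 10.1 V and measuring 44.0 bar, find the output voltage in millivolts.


Output = sensitivity * Vex * P.
Vout = 2.82 * 10.1 * 44.0
Vout = 28.482 * 44.0
Vout = 1253.21 mV

1253.21 mV


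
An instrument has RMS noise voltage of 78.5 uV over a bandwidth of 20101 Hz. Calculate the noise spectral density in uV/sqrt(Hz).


Noise spectral density = Vrms / sqrt(BW).
NSD = 78.5 / sqrt(20101)
NSD = 78.5 / 141.778
NSD = 0.5537 uV/sqrt(Hz)

0.5537 uV/sqrt(Hz)


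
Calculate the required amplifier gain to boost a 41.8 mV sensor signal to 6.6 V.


Gain = Vout / Vin (converting to same units).
G = 6.6 V / 41.8 mV
G = 6600.0 mV / 41.8 mV
G = 157.89

157.89


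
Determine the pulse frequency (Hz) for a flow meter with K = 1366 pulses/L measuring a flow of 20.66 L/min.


Frequency = K * Q / 60 (converting L/min to L/s).
f = 1366 * 20.66 / 60
f = 28221.56 / 60
f = 470.36 Hz

470.36 Hz


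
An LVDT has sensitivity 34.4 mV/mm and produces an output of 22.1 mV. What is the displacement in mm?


Displacement = Vout / sensitivity.
d = 22.1 / 34.4
d = 0.642 mm

0.642 mm


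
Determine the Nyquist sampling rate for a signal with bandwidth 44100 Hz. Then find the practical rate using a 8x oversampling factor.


By Nyquist theorem, fs_min = 2 * fmax.
fs_min = 2 * 44100 = 88200 Hz
Practical rate = 8 * fs_min = 8 * 88200 = 705600 Hz

fs_min = 88200 Hz, fs_practical = 705600 Hz


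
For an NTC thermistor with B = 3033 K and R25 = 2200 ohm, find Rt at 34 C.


NTC thermistor equation: Rt = R25 * exp(B * (1/T - 1/T25)).
T in Kelvin: 307.15 K, T25 = 298.15 K
1/T - 1/T25 = 1/307.15 - 1/298.15 = -9.828e-05
B * (1/T - 1/T25) = 3033 * -9.828e-05 = -0.2981
Rt = 2200 * exp(-0.2981) = 1632.9 ohm

1632.9 ohm


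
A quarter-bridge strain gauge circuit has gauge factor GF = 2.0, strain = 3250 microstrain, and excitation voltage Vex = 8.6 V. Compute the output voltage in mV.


Quarter bridge output: Vout = (GF * epsilon * Vex) / 4.
Vout = (2.0 * 3250e-6 * 8.6) / 4
Vout = 0.0559 / 4 V
Vout = 0.013975 V = 13.975 mV

13.975 mV


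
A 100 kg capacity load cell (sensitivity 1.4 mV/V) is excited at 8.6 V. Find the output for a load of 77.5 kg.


Vout = rated_output * Vex * (load / capacity).
Vout = 1.4 * 8.6 * (77.5 / 100)
Vout = 1.4 * 8.6 * 0.775
Vout = 9.331 mV

9.331 mV


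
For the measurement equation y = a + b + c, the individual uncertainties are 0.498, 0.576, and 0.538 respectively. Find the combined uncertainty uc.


For a sum of independent quantities, uc = sqrt(u1^2 + u2^2 + u3^2).
uc = sqrt(0.498^2 + 0.576^2 + 0.538^2)
uc = sqrt(0.248004 + 0.331776 + 0.289444)
uc = 0.9323

0.9323


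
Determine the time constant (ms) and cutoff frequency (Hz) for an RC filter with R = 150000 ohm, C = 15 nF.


Time constant: tau = R * C.
tau = 150000 * 1.50e-08 = 0.00225 s
tau = 2.25 ms
Cutoff frequency: fc = 1 / (2*pi*R*C).
fc = 1 / (2*pi*0.00225) = 70.74 Hz

tau = 2.25 ms, fc = 70.74 Hz


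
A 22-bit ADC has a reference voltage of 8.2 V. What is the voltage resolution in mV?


The resolution (LSB) of an ADC is Vref / 2^n.
LSB = 8.2 / 2^22
LSB = 8.2 / 4194304
LSB = 1.96e-06 V = 0.00195503 mV

0.00195503 mV


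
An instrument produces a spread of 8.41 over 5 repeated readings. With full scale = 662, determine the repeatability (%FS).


Repeatability = (spread / full scale) * 100%.
R = (8.41 / 662) * 100
R = 1.27 %FS

1.27 %FS


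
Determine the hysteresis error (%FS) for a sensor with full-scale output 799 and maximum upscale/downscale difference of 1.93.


Hysteresis = (max difference / full scale) * 100%.
H = (1.93 / 799) * 100
H = 0.242 %FS

0.242 %FS


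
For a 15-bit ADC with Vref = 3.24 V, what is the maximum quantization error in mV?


The maximum quantization error is +/- LSB/2.
LSB = Vref / 2^n = 3.24 / 32768 = 9.888e-05 V
Max error = LSB / 2 = 9.888e-05 / 2 = 4.944e-05 V
Max error = 0.0494 mV

0.0494 mV


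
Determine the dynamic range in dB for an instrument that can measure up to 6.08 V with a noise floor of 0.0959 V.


Dynamic range = 20 * log10(Vmax / Vnoise).
DR = 20 * log10(6.08 / 0.0959)
DR = 20 * log10(63.4)
DR = 36.04 dB

36.04 dB


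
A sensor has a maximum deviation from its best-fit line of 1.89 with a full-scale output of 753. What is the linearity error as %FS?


Linearity error = (max deviation / full scale) * 100%.
Linearity = (1.89 / 753) * 100
Linearity = 0.251 %FS

0.251 %FS


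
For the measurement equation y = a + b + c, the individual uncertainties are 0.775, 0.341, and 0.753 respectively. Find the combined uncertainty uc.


For a sum of independent quantities, uc = sqrt(u1^2 + u2^2 + u3^2).
uc = sqrt(0.775^2 + 0.341^2 + 0.753^2)
uc = sqrt(0.600625 + 0.116281 + 0.567009)
uc = 1.1331

1.1331


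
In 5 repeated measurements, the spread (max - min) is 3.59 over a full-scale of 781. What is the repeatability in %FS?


Repeatability = (spread / full scale) * 100%.
R = (3.59 / 781) * 100
R = 0.46 %FS

0.46 %FS


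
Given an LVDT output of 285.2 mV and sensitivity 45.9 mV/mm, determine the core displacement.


Displacement = Vout / sensitivity.
d = 285.2 / 45.9
d = 6.214 mm

6.214 mm


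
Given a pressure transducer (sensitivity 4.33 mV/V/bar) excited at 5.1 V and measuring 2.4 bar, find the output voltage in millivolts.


Output = sensitivity * Vex * P.
Vout = 4.33 * 5.1 * 2.4
Vout = 22.083 * 2.4
Vout = 53.0 mV

53.0 mV


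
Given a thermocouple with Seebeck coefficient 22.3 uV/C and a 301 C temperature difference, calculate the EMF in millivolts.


The thermocouple output V = sensitivity * dT.
V = 22.3 uV/C * 301 C
V = 6712.3 uV
V = 6.712 mV

6.712 mV


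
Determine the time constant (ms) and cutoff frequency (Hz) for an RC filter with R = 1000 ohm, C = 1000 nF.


Time constant: tau = R * C.
tau = 1000 * 1.00e-06 = 0.001 s
tau = 1.0 ms
Cutoff frequency: fc = 1 / (2*pi*R*C).
fc = 1 / (2*pi*0.001) = 159.15 Hz

tau = 1.0 ms, fc = 159.15 Hz


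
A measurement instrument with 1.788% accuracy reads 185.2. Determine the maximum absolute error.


Absolute error = (accuracy% / 100) * reading.
Error = (1.788 / 100) * 185.2
Error = 0.01788 * 185.2
Error = 3.3114

3.3114


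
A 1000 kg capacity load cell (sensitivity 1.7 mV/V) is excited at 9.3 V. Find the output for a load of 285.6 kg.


Vout = rated_output * Vex * (load / capacity).
Vout = 1.7 * 9.3 * (285.6 / 1000)
Vout = 1.7 * 9.3 * 0.2856
Vout = 4.515 mV

4.515 mV


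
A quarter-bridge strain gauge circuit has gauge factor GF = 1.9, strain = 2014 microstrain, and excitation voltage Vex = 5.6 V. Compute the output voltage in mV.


Quarter bridge output: Vout = (GF * epsilon * Vex) / 4.
Vout = (1.9 * 2014e-6 * 5.6) / 4
Vout = 0.02142896 / 4 V
Vout = 0.00535724 V = 5.3572 mV

5.3572 mV


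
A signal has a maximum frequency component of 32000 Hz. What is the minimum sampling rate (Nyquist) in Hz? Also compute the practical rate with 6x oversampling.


By Nyquist theorem, fs_min = 2 * fmax.
fs_min = 2 * 32000 = 64000 Hz
Practical rate = 6 * fs_min = 6 * 64000 = 384000 Hz

fs_min = 64000 Hz, fs_practical = 384000 Hz


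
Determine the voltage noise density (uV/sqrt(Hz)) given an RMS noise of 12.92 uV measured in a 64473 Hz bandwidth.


Noise spectral density = Vrms / sqrt(BW).
NSD = 12.92 / sqrt(64473)
NSD = 12.92 / 253.9153
NSD = 0.0509 uV/sqrt(Hz)

0.0509 uV/sqrt(Hz)


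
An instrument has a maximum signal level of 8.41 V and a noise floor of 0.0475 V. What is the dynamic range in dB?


Dynamic range = 20 * log10(Vmax / Vnoise).
DR = 20 * log10(8.41 / 0.0475)
DR = 20 * log10(177.05)
DR = 44.96 dB

44.96 dB


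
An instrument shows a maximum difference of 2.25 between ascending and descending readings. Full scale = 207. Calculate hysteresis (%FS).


Hysteresis = (max difference / full scale) * 100%.
H = (2.25 / 207) * 100
H = 1.087 %FS

1.087 %FS


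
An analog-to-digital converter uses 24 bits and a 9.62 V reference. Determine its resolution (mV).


The resolution (LSB) of an ADC is Vref / 2^n.
LSB = 9.62 / 2^24
LSB = 9.62 / 16777216
LSB = 5.7e-07 V = 0.0005734 mV

0.0005734 mV


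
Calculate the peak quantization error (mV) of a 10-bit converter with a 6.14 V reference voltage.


The maximum quantization error is +/- LSB/2.
LSB = Vref / 2^n = 6.14 / 1024 = 0.00599609 V
Max error = LSB / 2 = 0.00599609 / 2 = 0.00299805 V
Max error = 2.998 mV

2.998 mV


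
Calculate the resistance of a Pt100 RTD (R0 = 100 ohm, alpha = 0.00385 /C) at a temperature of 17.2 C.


The RTD equation: Rt = R0 * (1 + alpha * T).
Rt = 100 * (1 + 0.00385 * 17.2)
Rt = 100 * (1 + 0.06622)
Rt = 100 * 1.06622
Rt = 106.622 ohm

106.622 ohm


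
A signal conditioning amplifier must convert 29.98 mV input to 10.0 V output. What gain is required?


Gain = Vout / Vin (converting to same units).
G = 10.0 V / 29.98 mV
G = 10000.0 mV / 29.98 mV
G = 333.56

333.56


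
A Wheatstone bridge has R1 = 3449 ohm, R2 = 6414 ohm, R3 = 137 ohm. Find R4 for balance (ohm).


At balance: R1*R4 = R2*R3, so R4 = R2*R3/R1.
R4 = 6414 * 137 / 3449
R4 = 878718 / 3449
R4 = 254.77 ohm

254.77 ohm


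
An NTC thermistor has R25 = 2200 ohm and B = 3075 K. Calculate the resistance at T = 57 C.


NTC thermistor equation: Rt = R25 * exp(B * (1/T - 1/T25)).
T in Kelvin: 330.15 K, T25 = 298.15 K
1/T - 1/T25 = 1/330.15 - 1/298.15 = -0.00032509
B * (1/T - 1/T25) = 3075 * -0.00032509 = -0.9997
Rt = 2200 * exp(-0.9997) = 809.6 ohm

809.6 ohm


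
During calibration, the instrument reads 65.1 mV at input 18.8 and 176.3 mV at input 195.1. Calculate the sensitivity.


Sensitivity = (y2 - y1) / (x2 - x1).
S = (176.3 - 65.1) / (195.1 - 18.8)
S = 111.2 / 176.3
S = 0.6307 mV/unit

0.6307 mV/unit


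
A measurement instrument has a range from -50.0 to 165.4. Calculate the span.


Span = upper range - lower range.
Span = 165.4 - (-50.0)
Span = 215.4

215.4


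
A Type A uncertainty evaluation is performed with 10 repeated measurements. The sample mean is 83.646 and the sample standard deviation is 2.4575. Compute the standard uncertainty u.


The standard uncertainty for Type A evaluation is u = s / sqrt(n).
u = 2.4575 / sqrt(10)
u = 2.4575 / 3.1623
u = 0.7771

0.7771


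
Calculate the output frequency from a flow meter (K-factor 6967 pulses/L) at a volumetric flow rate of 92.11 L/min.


Frequency = K * Q / 60 (converting L/min to L/s).
f = 6967 * 92.11 / 60
f = 641730.37 / 60
f = 10695.51 Hz

10695.51 Hz


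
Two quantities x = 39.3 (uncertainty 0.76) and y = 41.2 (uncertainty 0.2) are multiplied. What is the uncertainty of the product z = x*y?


For a product z = x*y, the relative uncertainty is:
uz/z = sqrt((ux/x)^2 + (uy/y)^2)
Relative uncertainties: ux/x = 0.76/39.3 = 0.019338
uy/y = 0.2/41.2 = 0.004854
z = 39.3 * 41.2 = 1619.2
uz = 1619.2 * sqrt(0.019338^2 + 0.004854^2) = 32.283

32.283


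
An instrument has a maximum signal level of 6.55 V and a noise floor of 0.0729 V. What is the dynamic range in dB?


Dynamic range = 20 * log10(Vmax / Vnoise).
DR = 20 * log10(6.55 / 0.0729)
DR = 20 * log10(89.85)
DR = 39.07 dB

39.07 dB


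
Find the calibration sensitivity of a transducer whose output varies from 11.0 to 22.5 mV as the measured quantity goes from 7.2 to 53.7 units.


Sensitivity = (y2 - y1) / (x2 - x1).
S = (22.5 - 11.0) / (53.7 - 7.2)
S = 11.5 / 46.5
S = 0.2473 mV/unit

0.2473 mV/unit


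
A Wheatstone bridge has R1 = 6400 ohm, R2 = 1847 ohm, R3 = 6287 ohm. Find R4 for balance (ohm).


At balance: R1*R4 = R2*R3, so R4 = R2*R3/R1.
R4 = 1847 * 6287 / 6400
R4 = 11612089 / 6400
R4 = 1814.39 ohm

1814.39 ohm


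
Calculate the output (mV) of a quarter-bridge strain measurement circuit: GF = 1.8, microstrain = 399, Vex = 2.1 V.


Quarter bridge output: Vout = (GF * epsilon * Vex) / 4.
Vout = (1.8 * 399e-6 * 2.1) / 4
Vout = 0.00150822 / 4 V
Vout = 0.00037706 V = 0.3771 mV

0.3771 mV


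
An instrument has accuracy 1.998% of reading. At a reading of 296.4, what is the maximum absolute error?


Absolute error = (accuracy% / 100) * reading.
Error = (1.998 / 100) * 296.4
Error = 0.01998 * 296.4
Error = 5.9221

5.9221


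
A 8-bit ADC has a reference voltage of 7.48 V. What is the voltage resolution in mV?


The resolution (LSB) of an ADC is Vref / 2^n.
LSB = 7.48 / 2^8
LSB = 7.48 / 256
LSB = 0.02921875 V = 29.21875 mV

29.21875 mV


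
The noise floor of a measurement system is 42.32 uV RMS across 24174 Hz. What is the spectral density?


Noise spectral density = Vrms / sqrt(BW).
NSD = 42.32 / sqrt(24174)
NSD = 42.32 / 155.4799
NSD = 0.2722 uV/sqrt(Hz)

0.2722 uV/sqrt(Hz)


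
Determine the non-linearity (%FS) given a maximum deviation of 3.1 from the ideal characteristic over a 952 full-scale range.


Linearity error = (max deviation / full scale) * 100%.
Linearity = (3.1 / 952) * 100
Linearity = 0.326 %FS

0.326 %FS


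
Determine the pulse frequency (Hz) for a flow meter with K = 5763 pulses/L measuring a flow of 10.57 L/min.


Frequency = K * Q / 60 (converting L/min to L/s).
f = 5763 * 10.57 / 60
f = 60914.91 / 60
f = 1015.25 Hz

1015.25 Hz


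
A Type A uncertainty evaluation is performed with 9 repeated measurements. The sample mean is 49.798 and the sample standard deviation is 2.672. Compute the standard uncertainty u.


The standard uncertainty for Type A evaluation is u = s / sqrt(n).
u = 2.672 / sqrt(9)
u = 2.672 / 3.0
u = 0.8907

0.8907


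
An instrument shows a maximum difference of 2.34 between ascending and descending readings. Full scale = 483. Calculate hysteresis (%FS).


Hysteresis = (max difference / full scale) * 100%.
H = (2.34 / 483) * 100
H = 0.484 %FS

0.484 %FS


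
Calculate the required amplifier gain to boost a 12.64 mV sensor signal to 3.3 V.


Gain = Vout / Vin (converting to same units).
G = 3.3 V / 12.64 mV
G = 3300.0 mV / 12.64 mV
G = 261.08

261.08


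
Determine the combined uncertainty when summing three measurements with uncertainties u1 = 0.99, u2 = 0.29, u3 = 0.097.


For a sum of independent quantities, uc = sqrt(u1^2 + u2^2 + u3^2).
uc = sqrt(0.99^2 + 0.29^2 + 0.097^2)
uc = sqrt(0.9801 + 0.0841 + 0.009409)
uc = 1.0362

1.0362


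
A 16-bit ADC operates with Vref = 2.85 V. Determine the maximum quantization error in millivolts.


The maximum quantization error is +/- LSB/2.
LSB = Vref / 2^n = 2.85 / 65536 = 4.349e-05 V
Max error = LSB / 2 = 4.349e-05 / 2 = 2.174e-05 V
Max error = 0.0217 mV

0.0217 mV


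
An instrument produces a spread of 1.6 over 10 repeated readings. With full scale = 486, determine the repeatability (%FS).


Repeatability = (spread / full scale) * 100%.
R = (1.6 / 486) * 100
R = 0.329 %FS

0.329 %FS


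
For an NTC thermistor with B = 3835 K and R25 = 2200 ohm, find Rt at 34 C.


NTC thermistor equation: Rt = R25 * exp(B * (1/T - 1/T25)).
T in Kelvin: 307.15 K, T25 = 298.15 K
1/T - 1/T25 = 1/307.15 - 1/298.15 = -9.828e-05
B * (1/T - 1/T25) = 3835 * -9.828e-05 = -0.3769
Rt = 2200 * exp(-0.3769) = 1509.2 ohm

1509.2 ohm


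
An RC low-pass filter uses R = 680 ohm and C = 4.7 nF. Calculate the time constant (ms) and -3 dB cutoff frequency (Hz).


Time constant: tau = R * C.
tau = 680 * 4.70e-09 = 3.196e-06 s
tau = 0.0032 ms
Cutoff frequency: fc = 1 / (2*pi*R*C).
fc = 1 / (2*pi*3.196e-06) = 49798.17 Hz

tau = 0.0032 ms, fc = 49798.17 Hz


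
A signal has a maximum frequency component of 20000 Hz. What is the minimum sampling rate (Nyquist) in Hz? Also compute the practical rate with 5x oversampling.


By Nyquist theorem, fs_min = 2 * fmax.
fs_min = 2 * 20000 = 40000 Hz
Practical rate = 5 * fs_min = 5 * 40000 = 200000 Hz

fs_min = 40000 Hz, fs_practical = 200000 Hz


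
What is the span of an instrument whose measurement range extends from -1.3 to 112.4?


Span = upper range - lower range.
Span = 112.4 - (-1.3)
Span = 113.7

113.7


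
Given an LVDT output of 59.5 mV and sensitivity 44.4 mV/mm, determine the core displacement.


Displacement = Vout / sensitivity.
d = 59.5 / 44.4
d = 1.34 mm

1.34 mm


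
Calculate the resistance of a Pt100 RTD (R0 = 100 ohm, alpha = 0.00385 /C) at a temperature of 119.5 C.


The RTD equation: Rt = R0 * (1 + alpha * T).
Rt = 100 * (1 + 0.00385 * 119.5)
Rt = 100 * (1 + 0.460075)
Rt = 100 * 1.460075
Rt = 146.007 ohm

146.007 ohm


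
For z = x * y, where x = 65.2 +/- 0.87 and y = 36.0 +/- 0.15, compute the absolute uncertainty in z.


For a product z = x*y, the relative uncertainty is:
uz/z = sqrt((ux/x)^2 + (uy/y)^2)
Relative uncertainties: ux/x = 0.87/65.2 = 0.013344
uy/y = 0.15/36.0 = 0.004167
z = 65.2 * 36.0 = 2347.2
uz = 2347.2 * sqrt(0.013344^2 + 0.004167^2) = 32.811

32.811


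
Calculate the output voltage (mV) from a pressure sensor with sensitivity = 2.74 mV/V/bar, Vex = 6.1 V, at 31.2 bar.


Output = sensitivity * Vex * P.
Vout = 2.74 * 6.1 * 31.2
Vout = 16.714 * 31.2
Vout = 521.48 mV

521.48 mV


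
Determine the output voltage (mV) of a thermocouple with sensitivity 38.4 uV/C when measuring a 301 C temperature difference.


The thermocouple output V = sensitivity * dT.
V = 38.4 uV/C * 301 C
V = 11558.4 uV
V = 11.558 mV

11.558 mV


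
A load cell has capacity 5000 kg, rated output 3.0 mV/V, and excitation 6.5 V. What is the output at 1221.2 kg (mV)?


Vout = rated_output * Vex * (load / capacity).
Vout = 3.0 * 6.5 * (1221.2 / 5000)
Vout = 3.0 * 6.5 * 0.24424
Vout = 4.763 mV

4.763 mV


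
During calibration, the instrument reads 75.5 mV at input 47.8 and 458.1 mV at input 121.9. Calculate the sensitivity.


Sensitivity = (y2 - y1) / (x2 - x1).
S = (458.1 - 75.5) / (121.9 - 47.8)
S = 382.6 / 74.1
S = 5.1633 mV/unit

5.1633 mV/unit


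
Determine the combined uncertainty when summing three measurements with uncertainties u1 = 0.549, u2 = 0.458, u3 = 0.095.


For a sum of independent quantities, uc = sqrt(u1^2 + u2^2 + u3^2).
uc = sqrt(0.549^2 + 0.458^2 + 0.095^2)
uc = sqrt(0.301401 + 0.209764 + 0.009025)
uc = 0.7212

0.7212


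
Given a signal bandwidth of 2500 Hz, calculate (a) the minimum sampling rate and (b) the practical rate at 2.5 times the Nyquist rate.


By Nyquist theorem, fs_min = 2 * fmax.
fs_min = 2 * 2500 = 5000 Hz
Practical rate = 2.5 * fs_min = 2.5 * 5000 = 12500 Hz

fs_min = 5000 Hz, fs_practical = 12500 Hz


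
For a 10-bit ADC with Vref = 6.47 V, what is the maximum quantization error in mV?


The maximum quantization error is +/- LSB/2.
LSB = Vref / 2^n = 6.47 / 1024 = 0.00631836 V
Max error = LSB / 2 = 0.00631836 / 2 = 0.00315918 V
Max error = 3.1592 mV

3.1592 mV


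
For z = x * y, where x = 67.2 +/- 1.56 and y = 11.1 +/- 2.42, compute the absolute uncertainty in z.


For a product z = x*y, the relative uncertainty is:
uz/z = sqrt((ux/x)^2 + (uy/y)^2)
Relative uncertainties: ux/x = 1.56/67.2 = 0.023214
uy/y = 2.42/11.1 = 0.218018
z = 67.2 * 11.1 = 745.9
uz = 745.9 * sqrt(0.023214^2 + 0.218018^2) = 163.543

163.543


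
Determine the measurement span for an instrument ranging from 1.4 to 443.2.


Span = upper range - lower range.
Span = 443.2 - (1.4)
Span = 441.8

441.8


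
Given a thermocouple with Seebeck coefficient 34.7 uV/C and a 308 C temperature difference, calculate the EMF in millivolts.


The thermocouple output V = sensitivity * dT.
V = 34.7 uV/C * 308 C
V = 10687.6 uV
V = 10.688 mV

10.688 mV


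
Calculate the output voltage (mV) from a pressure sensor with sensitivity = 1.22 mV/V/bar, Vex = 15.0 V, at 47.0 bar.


Output = sensitivity * Vex * P.
Vout = 1.22 * 15.0 * 47.0
Vout = 18.3 * 47.0
Vout = 860.1 mV

860.1 mV


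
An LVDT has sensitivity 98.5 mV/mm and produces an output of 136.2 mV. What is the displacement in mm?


Displacement = Vout / sensitivity.
d = 136.2 / 98.5
d = 1.383 mm

1.383 mm


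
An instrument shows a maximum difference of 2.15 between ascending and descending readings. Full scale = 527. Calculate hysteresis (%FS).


Hysteresis = (max difference / full scale) * 100%.
H = (2.15 / 527) * 100
H = 0.408 %FS

0.408 %FS


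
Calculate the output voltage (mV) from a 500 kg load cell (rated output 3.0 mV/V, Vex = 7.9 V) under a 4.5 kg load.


Vout = rated_output * Vex * (load / capacity).
Vout = 3.0 * 7.9 * (4.5 / 500)
Vout = 3.0 * 7.9 * 0.009
Vout = 0.213 mV

0.213 mV


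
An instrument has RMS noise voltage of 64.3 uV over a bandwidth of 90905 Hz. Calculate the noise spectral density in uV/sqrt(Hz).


Noise spectral density = Vrms / sqrt(BW).
NSD = 64.3 / sqrt(90905)
NSD = 64.3 / 301.5046
NSD = 0.2133 uV/sqrt(Hz)

0.2133 uV/sqrt(Hz)


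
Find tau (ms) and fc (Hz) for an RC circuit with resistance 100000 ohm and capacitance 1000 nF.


Time constant: tau = R * C.
tau = 100000 * 1.00e-06 = 0.1 s
tau = 100.0 ms
Cutoff frequency: fc = 1 / (2*pi*R*C).
fc = 1 / (2*pi*0.1) = 1.59 Hz

tau = 100.0 ms, fc = 1.59 Hz


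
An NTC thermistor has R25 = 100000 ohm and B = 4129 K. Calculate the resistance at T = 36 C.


NTC thermistor equation: Rt = R25 * exp(B * (1/T - 1/T25)).
T in Kelvin: 309.15 K, T25 = 298.15 K
1/T - 1/T25 = 1/309.15 - 1/298.15 = -0.00011934
B * (1/T - 1/T25) = 4129 * -0.00011934 = -0.4928
Rt = 100000 * exp(-0.4928) = 61093.9 ohm

61093.9 ohm


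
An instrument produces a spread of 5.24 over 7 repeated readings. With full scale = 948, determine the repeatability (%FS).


Repeatability = (spread / full scale) * 100%.
R = (5.24 / 948) * 100
R = 0.553 %FS

0.553 %FS


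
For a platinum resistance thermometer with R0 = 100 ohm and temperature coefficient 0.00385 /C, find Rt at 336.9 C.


The RTD equation: Rt = R0 * (1 + alpha * T).
Rt = 100 * (1 + 0.00385 * 336.9)
Rt = 100 * (1 + 1.297065)
Rt = 100 * 2.297065
Rt = 229.707 ohm

229.707 ohm


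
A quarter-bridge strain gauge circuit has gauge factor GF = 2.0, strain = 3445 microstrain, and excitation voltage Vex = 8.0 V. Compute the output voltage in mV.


Quarter bridge output: Vout = (GF * epsilon * Vex) / 4.
Vout = (2.0 * 3445e-6 * 8.0) / 4
Vout = 0.05512 / 4 V
Vout = 0.01378 V = 13.78 mV

13.78 mV


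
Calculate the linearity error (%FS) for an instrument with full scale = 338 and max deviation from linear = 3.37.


Linearity error = (max deviation / full scale) * 100%.
Linearity = (3.37 / 338) * 100
Linearity = 0.997 %FS

0.997 %FS


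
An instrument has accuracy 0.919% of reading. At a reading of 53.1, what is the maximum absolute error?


Absolute error = (accuracy% / 100) * reading.
Error = (0.919 / 100) * 53.1
Error = 0.00919 * 53.1
Error = 0.488

0.488


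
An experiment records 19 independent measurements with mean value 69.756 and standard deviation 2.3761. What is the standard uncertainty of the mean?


The standard uncertainty for Type A evaluation is u = s / sqrt(n).
u = 2.3761 / sqrt(19)
u = 2.3761 / 4.3589
u = 0.5451

0.5451


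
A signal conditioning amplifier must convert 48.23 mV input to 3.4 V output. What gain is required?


Gain = Vout / Vin (converting to same units).
G = 3.4 V / 48.23 mV
G = 3400.0 mV / 48.23 mV
G = 70.5

70.5


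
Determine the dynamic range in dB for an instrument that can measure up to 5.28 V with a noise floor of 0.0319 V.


Dynamic range = 20 * log10(Vmax / Vnoise).
DR = 20 * log10(5.28 / 0.0319)
DR = 20 * log10(165.52)
DR = 44.38 dB

44.38 dB


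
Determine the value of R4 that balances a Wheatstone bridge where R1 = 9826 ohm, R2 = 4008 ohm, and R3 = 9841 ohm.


At balance: R1*R4 = R2*R3, so R4 = R2*R3/R1.
R4 = 4008 * 9841 / 9826
R4 = 39442728 / 9826
R4 = 4014.12 ohm

4014.12 ohm


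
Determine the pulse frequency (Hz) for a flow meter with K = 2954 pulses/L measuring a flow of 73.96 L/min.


Frequency = K * Q / 60 (converting L/min to L/s).
f = 2954 * 73.96 / 60
f = 218477.84 / 60
f = 3641.3 Hz

3641.3 Hz


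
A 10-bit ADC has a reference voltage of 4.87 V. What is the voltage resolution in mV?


The resolution (LSB) of an ADC is Vref / 2^n.
LSB = 4.87 / 2^10
LSB = 4.87 / 1024
LSB = 0.00475586 V = 4.75585938 mV

4.75585938 mV


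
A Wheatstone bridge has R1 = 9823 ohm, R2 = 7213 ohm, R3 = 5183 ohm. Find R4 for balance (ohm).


At balance: R1*R4 = R2*R3, so R4 = R2*R3/R1.
R4 = 7213 * 5183 / 9823
R4 = 37384979 / 9823
R4 = 3805.86 ohm

3805.86 ohm


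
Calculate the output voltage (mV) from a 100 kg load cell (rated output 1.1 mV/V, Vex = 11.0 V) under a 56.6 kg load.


Vout = rated_output * Vex * (load / capacity).
Vout = 1.1 * 11.0 * (56.6 / 100)
Vout = 1.1 * 11.0 * 0.566
Vout = 6.849 mV

6.849 mV


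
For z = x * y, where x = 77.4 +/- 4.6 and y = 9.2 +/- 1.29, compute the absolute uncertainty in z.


For a product z = x*y, the relative uncertainty is:
uz/z = sqrt((ux/x)^2 + (uy/y)^2)
Relative uncertainties: ux/x = 4.6/77.4 = 0.059432
uy/y = 1.29/9.2 = 0.140217
z = 77.4 * 9.2 = 712.1
uz = 712.1 * sqrt(0.059432^2 + 0.140217^2) = 108.444

108.444


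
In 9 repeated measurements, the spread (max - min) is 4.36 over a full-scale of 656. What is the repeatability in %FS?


Repeatability = (spread / full scale) * 100%.
R = (4.36 / 656) * 100
R = 0.665 %FS

0.665 %FS


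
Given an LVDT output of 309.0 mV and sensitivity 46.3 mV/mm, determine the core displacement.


Displacement = Vout / sensitivity.
d = 309.0 / 46.3
d = 6.674 mm

6.674 mm


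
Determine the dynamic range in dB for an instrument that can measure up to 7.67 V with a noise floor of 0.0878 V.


Dynamic range = 20 * log10(Vmax / Vnoise).
DR = 20 * log10(7.67 / 0.0878)
DR = 20 * log10(87.36)
DR = 38.83 dB

38.83 dB


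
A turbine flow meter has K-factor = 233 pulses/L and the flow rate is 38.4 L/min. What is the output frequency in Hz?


Frequency = K * Q / 60 (converting L/min to L/s).
f = 233 * 38.4 / 60
f = 8947.2 / 60
f = 149.12 Hz

149.12 Hz


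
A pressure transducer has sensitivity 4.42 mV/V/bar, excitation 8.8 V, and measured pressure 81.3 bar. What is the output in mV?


Output = sensitivity * Vex * P.
Vout = 4.42 * 8.8 * 81.3
Vout = 38.896 * 81.3
Vout = 3162.24 mV

3162.24 mV


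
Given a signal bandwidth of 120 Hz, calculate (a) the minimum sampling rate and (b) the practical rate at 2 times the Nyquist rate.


By Nyquist theorem, fs_min = 2 * fmax.
fs_min = 2 * 120 = 240 Hz
Practical rate = 2 * fs_min = 2 * 240 = 480 Hz

fs_min = 240 Hz, fs_practical = 480 Hz


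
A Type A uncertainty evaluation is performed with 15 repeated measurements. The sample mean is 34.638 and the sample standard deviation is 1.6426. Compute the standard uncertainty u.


The standard uncertainty for Type A evaluation is u = s / sqrt(n).
u = 1.6426 / sqrt(15)
u = 1.6426 / 3.873
u = 0.4241

0.4241


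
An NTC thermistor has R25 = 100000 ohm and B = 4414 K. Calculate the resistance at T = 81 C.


NTC thermistor equation: Rt = R25 * exp(B * (1/T - 1/T25)).
T in Kelvin: 354.15 K, T25 = 298.15 K
1/T - 1/T25 = 1/354.15 - 1/298.15 = -0.00053035
B * (1/T - 1/T25) = 4414 * -0.00053035 = -2.341
Rt = 100000 * exp(-2.341) = 9623.3 ohm

9623.3 ohm


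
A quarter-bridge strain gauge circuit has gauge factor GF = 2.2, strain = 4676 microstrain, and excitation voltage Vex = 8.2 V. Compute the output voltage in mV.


Quarter bridge output: Vout = (GF * epsilon * Vex) / 4.
Vout = (2.2 * 4676e-6 * 8.2) / 4
Vout = 0.08435504 / 4 V
Vout = 0.02108876 V = 21.0888 mV

21.0888 mV


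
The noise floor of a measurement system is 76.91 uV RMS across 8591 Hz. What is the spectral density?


Noise spectral density = Vrms / sqrt(BW).
NSD = 76.91 / sqrt(8591)
NSD = 76.91 / 92.6876
NSD = 0.8298 uV/sqrt(Hz)

0.8298 uV/sqrt(Hz)


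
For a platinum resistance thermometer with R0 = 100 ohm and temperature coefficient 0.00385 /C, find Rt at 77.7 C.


The RTD equation: Rt = R0 * (1 + alpha * T).
Rt = 100 * (1 + 0.00385 * 77.7)
Rt = 100 * (1 + 0.299145)
Rt = 100 * 1.299145
Rt = 129.915 ohm

129.915 ohm


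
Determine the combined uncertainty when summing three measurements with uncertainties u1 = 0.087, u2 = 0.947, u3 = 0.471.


For a sum of independent quantities, uc = sqrt(u1^2 + u2^2 + u3^2).
uc = sqrt(0.087^2 + 0.947^2 + 0.471^2)
uc = sqrt(0.007569 + 0.896809 + 0.221841)
uc = 1.0612

1.0612


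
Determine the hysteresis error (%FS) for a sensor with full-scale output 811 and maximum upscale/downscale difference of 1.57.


Hysteresis = (max difference / full scale) * 100%.
H = (1.57 / 811) * 100
H = 0.194 %FS

0.194 %FS


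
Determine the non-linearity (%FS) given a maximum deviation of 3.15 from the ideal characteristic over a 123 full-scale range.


Linearity error = (max deviation / full scale) * 100%.
Linearity = (3.15 / 123) * 100
Linearity = 2.561 %FS

2.561 %FS


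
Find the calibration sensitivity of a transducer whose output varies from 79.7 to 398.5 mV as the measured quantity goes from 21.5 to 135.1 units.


Sensitivity = (y2 - y1) / (x2 - x1).
S = (398.5 - 79.7) / (135.1 - 21.5)
S = 318.8 / 113.6
S = 2.8063 mV/unit

2.8063 mV/unit


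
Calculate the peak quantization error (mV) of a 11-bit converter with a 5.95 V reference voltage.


The maximum quantization error is +/- LSB/2.
LSB = Vref / 2^n = 5.95 / 2048 = 0.00290527 V
Max error = LSB / 2 = 0.00290527 / 2 = 0.00145264 V
Max error = 1.4526 mV

1.4526 mV


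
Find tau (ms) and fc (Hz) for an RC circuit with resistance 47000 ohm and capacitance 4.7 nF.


Time constant: tau = R * C.
tau = 47000 * 4.70e-09 = 0.0002209 s
tau = 0.2209 ms
Cutoff frequency: fc = 1 / (2*pi*R*C).
fc = 1 / (2*pi*0.0002209) = 720.48 Hz

tau = 0.2209 ms, fc = 720.48 Hz


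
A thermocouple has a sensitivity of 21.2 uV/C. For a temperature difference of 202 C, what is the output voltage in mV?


The thermocouple output V = sensitivity * dT.
V = 21.2 uV/C * 202 C
V = 4282.4 uV
V = 4.282 mV

4.282 mV


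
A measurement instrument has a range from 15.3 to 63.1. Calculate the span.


Span = upper range - lower range.
Span = 63.1 - (15.3)
Span = 47.8

47.8


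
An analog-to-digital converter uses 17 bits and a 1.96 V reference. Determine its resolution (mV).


The resolution (LSB) of an ADC is Vref / 2^n.
LSB = 1.96 / 2^17
LSB = 1.96 / 131072
LSB = 1.495e-05 V = 0.01495361 mV

0.01495361 mV


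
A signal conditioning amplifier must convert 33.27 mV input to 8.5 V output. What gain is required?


Gain = Vout / Vin (converting to same units).
G = 8.5 V / 33.27 mV
G = 8500.0 mV / 33.27 mV
G = 255.49

255.49


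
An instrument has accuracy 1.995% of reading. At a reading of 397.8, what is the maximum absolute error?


Absolute error = (accuracy% / 100) * reading.
Error = (1.995 / 100) * 397.8
Error = 0.01995 * 397.8
Error = 7.9361

7.9361


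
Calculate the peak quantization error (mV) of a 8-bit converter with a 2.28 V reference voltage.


The maximum quantization error is +/- LSB/2.
LSB = Vref / 2^n = 2.28 / 256 = 0.00890625 V
Max error = LSB / 2 = 0.00890625 / 2 = 0.00445312 V
Max error = 4.4531 mV

4.4531 mV


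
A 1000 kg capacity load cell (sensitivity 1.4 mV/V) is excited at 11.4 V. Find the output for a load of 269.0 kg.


Vout = rated_output * Vex * (load / capacity).
Vout = 1.4 * 11.4 * (269.0 / 1000)
Vout = 1.4 * 11.4 * 0.269
Vout = 4.293 mV

4.293 mV


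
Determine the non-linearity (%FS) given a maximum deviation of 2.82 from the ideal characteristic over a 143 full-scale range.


Linearity error = (max deviation / full scale) * 100%.
Linearity = (2.82 / 143) * 100
Linearity = 1.972 %FS

1.972 %FS


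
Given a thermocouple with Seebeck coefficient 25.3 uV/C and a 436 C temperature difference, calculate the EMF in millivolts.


The thermocouple output V = sensitivity * dT.
V = 25.3 uV/C * 436 C
V = 11030.8 uV
V = 11.031 mV

11.031 mV


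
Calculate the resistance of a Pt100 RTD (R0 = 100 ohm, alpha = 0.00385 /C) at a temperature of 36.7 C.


The RTD equation: Rt = R0 * (1 + alpha * T).
Rt = 100 * (1 + 0.00385 * 36.7)
Rt = 100 * (1 + 0.141295)
Rt = 100 * 1.141295
Rt = 114.129 ohm

114.129 ohm


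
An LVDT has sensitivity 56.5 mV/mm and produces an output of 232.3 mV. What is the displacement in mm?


Displacement = Vout / sensitivity.
d = 232.3 / 56.5
d = 4.112 mm

4.112 mm


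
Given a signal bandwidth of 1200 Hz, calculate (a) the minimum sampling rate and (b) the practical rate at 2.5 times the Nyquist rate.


By Nyquist theorem, fs_min = 2 * fmax.
fs_min = 2 * 1200 = 2400 Hz
Practical rate = 2.5 * fs_min = 2.5 * 2400 = 6000 Hz

fs_min = 2400 Hz, fs_practical = 6000 Hz


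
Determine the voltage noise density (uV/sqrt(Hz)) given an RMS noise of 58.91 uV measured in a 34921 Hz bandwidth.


Noise spectral density = Vrms / sqrt(BW).
NSD = 58.91 / sqrt(34921)
NSD = 58.91 / 186.8716
NSD = 0.3152 uV/sqrt(Hz)

0.3152 uV/sqrt(Hz)


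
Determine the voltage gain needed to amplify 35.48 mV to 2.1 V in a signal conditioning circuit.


Gain = Vout / Vin (converting to same units).
G = 2.1 V / 35.48 mV
G = 2100.0 mV / 35.48 mV
G = 59.19

59.19


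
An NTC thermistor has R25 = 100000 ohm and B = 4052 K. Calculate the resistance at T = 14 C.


NTC thermistor equation: Rt = R25 * exp(B * (1/T - 1/T25)).
T in Kelvin: 287.15 K, T25 = 298.15 K
1/T - 1/T25 = 1/287.15 - 1/298.15 = 0.00012848
B * (1/T - 1/T25) = 4052 * 0.00012848 = 0.5206
Rt = 100000 * exp(0.5206) = 168306.6 ohm

168306.6 ohm


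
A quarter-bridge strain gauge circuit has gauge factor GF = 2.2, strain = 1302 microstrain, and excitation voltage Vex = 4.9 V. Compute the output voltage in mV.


Quarter bridge output: Vout = (GF * epsilon * Vex) / 4.
Vout = (2.2 * 1302e-6 * 4.9) / 4
Vout = 0.01403556 / 4 V
Vout = 0.00350889 V = 3.5089 mV

3.5089 mV


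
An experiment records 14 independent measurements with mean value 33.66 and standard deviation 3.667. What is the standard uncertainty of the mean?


The standard uncertainty for Type A evaluation is u = s / sqrt(n).
u = 3.667 / sqrt(14)
u = 3.667 / 3.7417
u = 0.98

0.98


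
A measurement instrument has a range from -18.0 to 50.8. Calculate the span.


Span = upper range - lower range.
Span = 50.8 - (-18.0)
Span = 68.8

68.8


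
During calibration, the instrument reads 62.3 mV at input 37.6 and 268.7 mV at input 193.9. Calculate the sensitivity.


Sensitivity = (y2 - y1) / (x2 - x1).
S = (268.7 - 62.3) / (193.9 - 37.6)
S = 206.4 / 156.3
S = 1.3205 mV/unit

1.3205 mV/unit


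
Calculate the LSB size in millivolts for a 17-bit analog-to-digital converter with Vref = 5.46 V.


The resolution (LSB) of an ADC is Vref / 2^n.
LSB = 5.46 / 2^17
LSB = 5.46 / 131072
LSB = 4.166e-05 V = 0.04165649 mV

0.04165649 mV


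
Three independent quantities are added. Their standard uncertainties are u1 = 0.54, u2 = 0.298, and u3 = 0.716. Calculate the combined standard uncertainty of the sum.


For a sum of independent quantities, uc = sqrt(u1^2 + u2^2 + u3^2).
uc = sqrt(0.54^2 + 0.298^2 + 0.716^2)
uc = sqrt(0.2916 + 0.088804 + 0.512656)
uc = 0.945

0.945


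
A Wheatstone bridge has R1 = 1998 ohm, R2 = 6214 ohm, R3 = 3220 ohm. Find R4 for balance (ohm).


At balance: R1*R4 = R2*R3, so R4 = R2*R3/R1.
R4 = 6214 * 3220 / 1998
R4 = 20009080 / 1998
R4 = 10014.55 ohm

10014.55 ohm


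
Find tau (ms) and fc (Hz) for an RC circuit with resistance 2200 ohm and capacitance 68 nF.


Time constant: tau = R * C.
tau = 2200 * 6.80e-08 = 0.0001496 s
tau = 0.1496 ms
Cutoff frequency: fc = 1 / (2*pi*R*C).
fc = 1 / (2*pi*0.0001496) = 1063.87 Hz

tau = 0.1496 ms, fc = 1063.87 Hz


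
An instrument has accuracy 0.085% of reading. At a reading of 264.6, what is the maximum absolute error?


Absolute error = (accuracy% / 100) * reading.
Error = (0.085 / 100) * 264.6
Error = 0.00085 * 264.6
Error = 0.2249

0.2249


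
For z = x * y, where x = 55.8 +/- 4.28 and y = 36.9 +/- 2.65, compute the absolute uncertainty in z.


For a product z = x*y, the relative uncertainty is:
uz/z = sqrt((ux/x)^2 + (uy/y)^2)
Relative uncertainties: ux/x = 4.28/55.8 = 0.076703
uy/y = 2.65/36.9 = 0.071816
z = 55.8 * 36.9 = 2059.0
uz = 2059.0 * sqrt(0.076703^2 + 0.071816^2) = 216.352

216.352


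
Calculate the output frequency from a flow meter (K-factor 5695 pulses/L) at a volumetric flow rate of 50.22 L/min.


Frequency = K * Q / 60 (converting L/min to L/s).
f = 5695 * 50.22 / 60
f = 286002.9 / 60
f = 4766.71 Hz

4766.71 Hz


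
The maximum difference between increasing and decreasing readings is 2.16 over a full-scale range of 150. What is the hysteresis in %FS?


Hysteresis = (max difference / full scale) * 100%.
H = (2.16 / 150) * 100
H = 1.44 %FS

1.44 %FS


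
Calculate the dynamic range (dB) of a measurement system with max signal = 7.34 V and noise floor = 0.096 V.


Dynamic range = 20 * log10(Vmax / Vnoise).
DR = 20 * log10(7.34 / 0.096)
DR = 20 * log10(76.46)
DR = 37.67 dB

37.67 dB


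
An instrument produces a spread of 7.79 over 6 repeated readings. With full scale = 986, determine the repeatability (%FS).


Repeatability = (spread / full scale) * 100%.
R = (7.79 / 986) * 100
R = 0.79 %FS

0.79 %FS


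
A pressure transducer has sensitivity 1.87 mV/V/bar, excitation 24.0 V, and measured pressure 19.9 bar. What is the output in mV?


Output = sensitivity * Vex * P.
Vout = 1.87 * 24.0 * 19.9
Vout = 44.88 * 19.9
Vout = 893.11 mV

893.11 mV


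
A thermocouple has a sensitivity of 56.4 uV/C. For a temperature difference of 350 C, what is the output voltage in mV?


The thermocouple output V = sensitivity * dT.
V = 56.4 uV/C * 350 C
V = 19740.0 uV
V = 19.74 mV

19.74 mV


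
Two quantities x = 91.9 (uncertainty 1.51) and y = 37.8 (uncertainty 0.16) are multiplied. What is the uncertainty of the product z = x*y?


For a product z = x*y, the relative uncertainty is:
uz/z = sqrt((ux/x)^2 + (uy/y)^2)
Relative uncertainties: ux/x = 1.51/91.9 = 0.016431
uy/y = 0.16/37.8 = 0.004233
z = 91.9 * 37.8 = 3473.8
uz = 3473.8 * sqrt(0.016431^2 + 0.004233^2) = 58.942

58.942


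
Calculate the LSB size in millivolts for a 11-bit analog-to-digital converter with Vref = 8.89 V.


The resolution (LSB) of an ADC is Vref / 2^n.
LSB = 8.89 / 2^11
LSB = 8.89 / 2048
LSB = 0.00434082 V = 4.34082031 mV

4.34082031 mV


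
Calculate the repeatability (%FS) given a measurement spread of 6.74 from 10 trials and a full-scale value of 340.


Repeatability = (spread / full scale) * 100%.
R = (6.74 / 340) * 100
R = 1.982 %FS

1.982 %FS


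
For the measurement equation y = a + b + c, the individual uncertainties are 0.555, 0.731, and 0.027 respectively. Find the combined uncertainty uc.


For a sum of independent quantities, uc = sqrt(u1^2 + u2^2 + u3^2).
uc = sqrt(0.555^2 + 0.731^2 + 0.027^2)
uc = sqrt(0.308025 + 0.534361 + 0.000729)
uc = 0.9182

0.9182


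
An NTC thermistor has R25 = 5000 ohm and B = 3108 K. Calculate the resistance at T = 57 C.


NTC thermistor equation: Rt = R25 * exp(B * (1/T - 1/T25)).
T in Kelvin: 330.15 K, T25 = 298.15 K
1/T - 1/T25 = 1/330.15 - 1/298.15 = -0.00032509
B * (1/T - 1/T25) = 3108 * -0.00032509 = -1.0104
Rt = 5000 * exp(-1.0104) = 1820.4 ohm

1820.4 ohm


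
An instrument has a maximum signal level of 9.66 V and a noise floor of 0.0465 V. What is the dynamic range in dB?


Dynamic range = 20 * log10(Vmax / Vnoise).
DR = 20 * log10(9.66 / 0.0465)
DR = 20 * log10(207.74)
DR = 46.35 dB

46.35 dB


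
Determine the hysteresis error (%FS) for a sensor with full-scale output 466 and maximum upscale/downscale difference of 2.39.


Hysteresis = (max difference / full scale) * 100%.
H = (2.39 / 466) * 100
H = 0.513 %FS

0.513 %FS


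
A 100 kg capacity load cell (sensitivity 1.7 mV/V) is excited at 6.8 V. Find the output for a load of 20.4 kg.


Vout = rated_output * Vex * (load / capacity).
Vout = 1.7 * 6.8 * (20.4 / 100)
Vout = 1.7 * 6.8 * 0.204
Vout = 2.358 mV

2.358 mV


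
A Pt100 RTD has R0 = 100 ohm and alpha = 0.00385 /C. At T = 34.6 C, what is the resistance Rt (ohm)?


The RTD equation: Rt = R0 * (1 + alpha * T).
Rt = 100 * (1 + 0.00385 * 34.6)
Rt = 100 * (1 + 0.13321)
Rt = 100 * 1.13321
Rt = 113.321 ohm

113.321 ohm
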